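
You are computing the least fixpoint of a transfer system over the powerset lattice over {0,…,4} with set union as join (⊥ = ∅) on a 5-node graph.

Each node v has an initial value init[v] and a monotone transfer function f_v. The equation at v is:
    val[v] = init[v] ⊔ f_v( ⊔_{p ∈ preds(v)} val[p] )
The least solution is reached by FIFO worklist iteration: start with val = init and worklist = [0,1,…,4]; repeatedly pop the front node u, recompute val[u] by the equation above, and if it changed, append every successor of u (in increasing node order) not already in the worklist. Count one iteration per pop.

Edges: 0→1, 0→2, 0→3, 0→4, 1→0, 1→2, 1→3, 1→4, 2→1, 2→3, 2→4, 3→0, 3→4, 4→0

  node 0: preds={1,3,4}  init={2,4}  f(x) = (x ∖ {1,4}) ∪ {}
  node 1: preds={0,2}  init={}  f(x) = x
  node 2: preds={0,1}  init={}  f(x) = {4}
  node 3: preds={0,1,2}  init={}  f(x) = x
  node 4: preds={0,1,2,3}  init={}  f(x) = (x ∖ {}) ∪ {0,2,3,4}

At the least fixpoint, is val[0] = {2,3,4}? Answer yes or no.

no

Worklist (11 pops):
  #1 pop 0: in={} → {2,4} (no change)
  #2 pop 1: in={2,4} → {2,4} (was {}); enqueue [0]
  #3 pop 2: in={2,4} → {4} (was {}); enqueue [1]
  #4 pop 3: in={2,4} → {2,4} (was {}); enqueue []
  #5 pop 4: in={2,4} → {0,2,3,4} (was {}); enqueue []
  #6 pop 0: in={0,2,3,4} → {0,2,3,4} (was {2,4}); enqueue [2,3,4]
  #7 pop 1: in={0,2,3,4} → {0,2,3,4} (was {2,4}); enqueue [0]
  #8 pop 2: in={0,2,3,4} → {4} (no change)
  #9 pop 3: in={0,2,3,4} → {0,2,3,4} (was {2,4}); enqueue []
  #10 pop 4: in={0,2,3,4} → {0,2,3,4} (no change)
  #11 pop 0: in={0,2,3,4} → {0,2,3,4} (no change)

Fixpoint:
  val[0] = {0,2,3,4}
  val[1] = {0,2,3,4}
  val[2] = {4}
  val[3] = {0,2,3,4}
  val[4] = {0,2,3,4}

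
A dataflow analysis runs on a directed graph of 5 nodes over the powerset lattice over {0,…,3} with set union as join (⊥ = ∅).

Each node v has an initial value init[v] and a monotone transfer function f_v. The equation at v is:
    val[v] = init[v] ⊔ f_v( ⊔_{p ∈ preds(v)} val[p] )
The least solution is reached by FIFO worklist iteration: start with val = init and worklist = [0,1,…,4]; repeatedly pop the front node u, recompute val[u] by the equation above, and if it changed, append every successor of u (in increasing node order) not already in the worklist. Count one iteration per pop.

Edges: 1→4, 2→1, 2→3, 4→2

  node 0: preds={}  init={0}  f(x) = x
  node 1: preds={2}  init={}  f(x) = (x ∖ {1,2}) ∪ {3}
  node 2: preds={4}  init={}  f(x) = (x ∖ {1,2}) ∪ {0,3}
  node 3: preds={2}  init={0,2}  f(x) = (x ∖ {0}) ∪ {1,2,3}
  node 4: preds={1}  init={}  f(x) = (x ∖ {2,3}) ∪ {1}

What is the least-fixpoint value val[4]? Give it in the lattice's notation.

{0,1}

Trace (9 dequeues):
  [1] u=0 | in {} | out {0} | ==
  [2] u=1 | in {} | out {3} | prev {} | push {}
  [3] u=2 | in {} | out {0,3} | prev {} | push {1}
  [4] u=3 | in {0,3} | out {0,1,2,3} | prev {0,2} | push {}
  [5] u=4 | in {3} | out {1} | prev {} | push {2}
  [6] u=1 | in {0,3} | out {0,3} | prev {3} | push {4}
  [7] u=2 | in {1} | out {0,3} | ==
  [8] u=4 | in {0,3} | out {0,1} | prev {1} | push {2}
  [9] u=2 | in {0,1} | out {0,3} | ==

Converged values:
  [0] {0}
  [1] {0,3}
  [2] {0,3}
  [3] {0,1,2,3}
  [4] {0,1}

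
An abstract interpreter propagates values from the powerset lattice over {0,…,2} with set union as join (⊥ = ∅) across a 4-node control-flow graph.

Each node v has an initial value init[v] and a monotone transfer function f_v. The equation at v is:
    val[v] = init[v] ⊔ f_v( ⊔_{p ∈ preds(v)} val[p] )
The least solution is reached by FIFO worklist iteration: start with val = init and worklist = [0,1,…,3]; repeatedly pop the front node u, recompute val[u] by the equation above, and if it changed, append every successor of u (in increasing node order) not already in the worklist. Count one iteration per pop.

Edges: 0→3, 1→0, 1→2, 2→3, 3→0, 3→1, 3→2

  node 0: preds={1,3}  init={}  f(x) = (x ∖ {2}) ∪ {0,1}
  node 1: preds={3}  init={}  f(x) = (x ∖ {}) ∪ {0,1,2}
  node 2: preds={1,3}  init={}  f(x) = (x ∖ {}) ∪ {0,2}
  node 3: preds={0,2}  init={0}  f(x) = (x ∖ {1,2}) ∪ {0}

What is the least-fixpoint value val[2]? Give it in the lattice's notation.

{0,1,2}

Iteration log — 5 steps:
  step 1. node 0  ⊔preds={0}  new={0,1}  old={}  +wl: 
  step 2. node 1  ⊔preds={0}  new={0,1,2}  old={}  +wl: 0
  step 3. node 2  ⊔preds={0,1,2}  new={0,1,2}  old={}  +wl: 
  step 4. node 3  ⊔preds={0,1,2}  new={0}  stable
  step 5. node 0  ⊔preds={0,1,2}  new={0,1}  stable

Least fixpoint reached:
  node 0: {0,1}
  node 1: {0,1,2}
  node 2: {0,1,2}
  node 3: {0}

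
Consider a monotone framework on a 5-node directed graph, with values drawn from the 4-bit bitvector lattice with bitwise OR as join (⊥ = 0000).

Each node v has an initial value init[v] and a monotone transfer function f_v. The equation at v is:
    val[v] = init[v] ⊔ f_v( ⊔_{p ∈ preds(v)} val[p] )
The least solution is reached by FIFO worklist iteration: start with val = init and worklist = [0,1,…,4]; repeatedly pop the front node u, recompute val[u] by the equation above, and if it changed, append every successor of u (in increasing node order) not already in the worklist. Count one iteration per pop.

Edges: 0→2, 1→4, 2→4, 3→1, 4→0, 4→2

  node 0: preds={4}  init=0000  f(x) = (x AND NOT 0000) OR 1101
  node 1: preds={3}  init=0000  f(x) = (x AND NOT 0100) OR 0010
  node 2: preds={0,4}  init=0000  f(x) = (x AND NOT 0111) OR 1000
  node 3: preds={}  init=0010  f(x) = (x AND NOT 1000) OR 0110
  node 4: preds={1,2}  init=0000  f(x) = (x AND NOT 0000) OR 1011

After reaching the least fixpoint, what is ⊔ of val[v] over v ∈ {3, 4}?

1111

Trace (8 dequeues):
  [1] u=0 | in 0000 | out 1101 | prev 0000 | push {}
  [2] u=1 | in 0010 | out 0010 | prev 0000 | push {}
  [3] u=2 | in 1101 | out 1000 | prev 0000 | push {}
  [4] u=3 | in 0000 | out 0110 | prev 0010 | push {1}
  [5] u=4 | in 1010 | out 1011 | prev 0000 | push {0,2}
  [6] u=1 | in 0110 | out 0010 | ==
  [7] u=0 | in 1011 | out 1111 | prev 1101 | push {}
  [8] u=2 | in 1111 | out 1000 | ==

Converged values:
  [0] 1111
  [1] 0010
  [2] 1000
  [3] 0110
  [4] 1011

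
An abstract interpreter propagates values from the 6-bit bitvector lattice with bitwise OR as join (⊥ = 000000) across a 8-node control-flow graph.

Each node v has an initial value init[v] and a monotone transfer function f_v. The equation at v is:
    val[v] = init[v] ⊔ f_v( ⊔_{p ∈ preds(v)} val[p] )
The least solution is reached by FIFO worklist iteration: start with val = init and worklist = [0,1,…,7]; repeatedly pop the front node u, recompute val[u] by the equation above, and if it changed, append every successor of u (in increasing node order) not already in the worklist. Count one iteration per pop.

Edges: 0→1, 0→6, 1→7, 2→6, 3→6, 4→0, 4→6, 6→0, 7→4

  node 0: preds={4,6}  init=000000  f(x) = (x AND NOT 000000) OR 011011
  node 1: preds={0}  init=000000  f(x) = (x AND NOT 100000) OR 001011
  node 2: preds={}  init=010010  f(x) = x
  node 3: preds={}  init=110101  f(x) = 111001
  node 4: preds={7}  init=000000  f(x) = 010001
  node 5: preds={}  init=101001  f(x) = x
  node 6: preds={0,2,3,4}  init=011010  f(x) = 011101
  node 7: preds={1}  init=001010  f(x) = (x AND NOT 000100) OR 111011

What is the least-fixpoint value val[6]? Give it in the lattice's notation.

Iteration log — 13 steps:
  step 1. node 0  ⊔preds=011010  new=011011  old=000000  +wl: 
  step 2. node 1  ⊔preds=011011  new=011011  old=000000  +wl: 
  step 3. node 2  ⊔preds=000000  new=010010  stable
  step 4. node 3  ⊔preds=000000  new=111101  old=110101  +wl: 
  step 5. node 4  ⊔preds=001010  new=010001  old=000000  +wl: 0
  step 6. node 5  ⊔preds=000000  new=101001  stable
  step 7. node 6  ⊔preds=111111  new=011111  old=011010  +wl: 
  step 8. node 7  ⊔preds=011011  new=111011  old=001010  +wl: 4
  step 9. node 0  ⊔preds=011111  new=011111  old=011011  +wl: 1,6
  step 10. node 4  ⊔preds=111011  new=010001  stable
  step 11. node 1  ⊔preds=011111  new=011111  old=011011  +wl: 7
  step 12. node 6  ⊔preds=111111  new=011111  stable
  step 13. node 7  ⊔preds=011111  new=111011  stable

Least fixpoint reached:
  node 0: 011111
  node 1: 011111
  node 2: 010010
  node 3: 111101
  node 4: 010001
  node 5: 101001
  node 6: 011111
  node 7: 111011

011111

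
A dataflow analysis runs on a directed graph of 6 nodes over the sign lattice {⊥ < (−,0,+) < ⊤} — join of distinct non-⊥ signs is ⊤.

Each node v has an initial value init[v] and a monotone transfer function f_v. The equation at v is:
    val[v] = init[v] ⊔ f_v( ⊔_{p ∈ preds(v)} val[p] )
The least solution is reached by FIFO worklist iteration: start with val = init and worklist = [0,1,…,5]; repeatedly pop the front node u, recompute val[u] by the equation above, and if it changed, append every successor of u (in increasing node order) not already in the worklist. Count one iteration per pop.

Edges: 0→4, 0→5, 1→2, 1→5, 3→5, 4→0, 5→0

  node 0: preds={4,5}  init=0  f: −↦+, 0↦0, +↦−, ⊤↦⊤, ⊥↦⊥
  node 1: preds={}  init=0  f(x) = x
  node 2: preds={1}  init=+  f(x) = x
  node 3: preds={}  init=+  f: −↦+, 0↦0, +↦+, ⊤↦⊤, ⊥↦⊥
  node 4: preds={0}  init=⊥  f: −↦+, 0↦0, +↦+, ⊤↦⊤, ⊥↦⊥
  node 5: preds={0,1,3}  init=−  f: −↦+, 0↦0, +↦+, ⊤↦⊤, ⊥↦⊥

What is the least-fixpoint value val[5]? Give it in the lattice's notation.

⊤

Iteration log — 7 steps:
  step 1. node 0  ⊔preds=−  new=⊤  old=0  +wl: 
  step 2. node 1  ⊔preds=⊥  new=0  stable
  step 3. node 2  ⊔preds=0  new=⊤  old=+  +wl: 
  step 4. node 3  ⊔preds=⊥  new=+  stable
  step 5. node 4  ⊔preds=⊤  new=⊤  old=⊥  +wl: 0
  step 6. node 5  ⊔preds=⊤  new=⊤  old=−  +wl: 
  step 7. node 0  ⊔preds=⊤  new=⊤  stable

Least fixpoint reached:
  node 0: ⊤
  node 1: 0
  node 2: ⊤
  node 3: +
  node 4: ⊤
  node 5: ⊤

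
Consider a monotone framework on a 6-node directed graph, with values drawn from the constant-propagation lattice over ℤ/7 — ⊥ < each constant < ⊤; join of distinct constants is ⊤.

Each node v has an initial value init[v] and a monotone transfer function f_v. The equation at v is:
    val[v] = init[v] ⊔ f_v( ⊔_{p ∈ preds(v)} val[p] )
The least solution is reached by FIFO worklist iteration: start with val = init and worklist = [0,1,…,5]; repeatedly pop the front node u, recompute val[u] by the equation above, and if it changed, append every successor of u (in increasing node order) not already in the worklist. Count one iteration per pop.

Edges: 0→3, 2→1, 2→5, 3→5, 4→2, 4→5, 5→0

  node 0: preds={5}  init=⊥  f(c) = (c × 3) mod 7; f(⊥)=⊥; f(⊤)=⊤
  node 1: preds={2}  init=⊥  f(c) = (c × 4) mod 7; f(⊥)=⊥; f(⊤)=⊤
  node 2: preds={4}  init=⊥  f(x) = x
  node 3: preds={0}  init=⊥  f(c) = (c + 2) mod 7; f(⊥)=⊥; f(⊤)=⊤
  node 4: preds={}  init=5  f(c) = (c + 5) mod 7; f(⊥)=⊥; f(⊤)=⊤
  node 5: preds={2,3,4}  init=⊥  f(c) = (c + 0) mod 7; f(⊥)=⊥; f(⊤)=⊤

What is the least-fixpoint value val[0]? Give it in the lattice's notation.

⊤

Iteration log — 13 steps:
  step 1. node 0  ⊔preds=⊥  new=⊥  stable
  step 2. node 1  ⊔preds=⊥  new=⊥  stable
  step 3. node 2  ⊔preds=5  new=5  old=⊥  +wl: 1
  step 4. node 3  ⊔preds=⊥  new=⊥  stable
  step 5. node 4  ⊔preds=⊥  new=5  stable
  step 6. node 5  ⊔preds=5  new=5  old=⊥  +wl: 0
  step 7. node 1  ⊔preds=5  new=6  old=⊥  +wl: 
  step 8. node 0  ⊔preds=5  new=1  old=⊥  +wl: 3
  step 9. node 3  ⊔preds=1  new=3  old=⊥  +wl: 5
  step 10. node 5  ⊔preds=⊤  new=⊤  old=5  +wl: 0
  step 11. node 0  ⊔preds=⊤  new=⊤  old=1  +wl: 3
  step 12. node 3  ⊔preds=⊤  new=⊤  old=3  +wl: 5
  step 13. node 5  ⊔preds=⊤  new=⊤  stable

Least fixpoint reached:
  node 0: ⊤
  node 1: 6
  node 2: 5
  node 3: ⊤
  node 4: 5
  node 5: ⊤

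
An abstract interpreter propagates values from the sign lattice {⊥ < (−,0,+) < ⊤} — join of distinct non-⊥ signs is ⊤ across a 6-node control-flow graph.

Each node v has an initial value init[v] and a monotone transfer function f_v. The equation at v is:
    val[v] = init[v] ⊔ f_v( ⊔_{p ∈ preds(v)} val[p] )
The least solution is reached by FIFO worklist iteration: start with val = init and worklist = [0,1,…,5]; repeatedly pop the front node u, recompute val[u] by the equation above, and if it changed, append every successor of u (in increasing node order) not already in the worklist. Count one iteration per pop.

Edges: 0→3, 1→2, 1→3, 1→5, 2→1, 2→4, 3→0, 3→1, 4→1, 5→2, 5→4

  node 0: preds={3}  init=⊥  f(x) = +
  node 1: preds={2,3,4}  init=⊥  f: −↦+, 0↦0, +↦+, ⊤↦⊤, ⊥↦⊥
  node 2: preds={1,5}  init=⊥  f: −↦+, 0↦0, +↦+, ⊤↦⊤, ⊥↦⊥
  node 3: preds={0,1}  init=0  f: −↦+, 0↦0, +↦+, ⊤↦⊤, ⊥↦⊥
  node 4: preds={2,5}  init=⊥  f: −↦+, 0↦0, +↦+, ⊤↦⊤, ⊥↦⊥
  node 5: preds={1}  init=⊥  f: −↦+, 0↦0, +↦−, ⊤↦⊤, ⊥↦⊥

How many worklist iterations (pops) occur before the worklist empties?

Worklist (15 pops):
  #1 pop 0: in=0 → + (was ⊥); enqueue []
  #2 pop 1: in=0 → 0 (was ⊥); enqueue []
  #3 pop 2: in=0 → 0 (was ⊥); enqueue [1]
  #4 pop 3: in=⊤ → ⊤ (was 0); enqueue [0]
  #5 pop 4: in=0 → 0 (was ⊥); enqueue []
  #6 pop 5: in=0 → 0 (was ⊥); enqueue [2,4]
  #7 pop 1: in=⊤ → ⊤ (was 0); enqueue [3,5]
  #8 pop 0: in=⊤ → + (no change)
  #9 pop 2: in=⊤ → ⊤ (was 0); enqueue [1]
  #10 pop 4: in=⊤ → ⊤ (was 0); enqueue []
  #11 pop 3: in=⊤ → ⊤ (no change)
  #12 pop 5: in=⊤ → ⊤ (was 0); enqueue [2,4]
  #13 pop 1: in=⊤ → ⊤ (no change)
  #14 pop 2: in=⊤ → ⊤ (no change)
  #15 pop 4: in=⊤ → ⊤ (no change)

Fixpoint:
  val[0] = +
  val[1] = ⊤
  val[2] = ⊤
  val[3] = ⊤
  val[4] = ⊤
  val[5] = ⊤

15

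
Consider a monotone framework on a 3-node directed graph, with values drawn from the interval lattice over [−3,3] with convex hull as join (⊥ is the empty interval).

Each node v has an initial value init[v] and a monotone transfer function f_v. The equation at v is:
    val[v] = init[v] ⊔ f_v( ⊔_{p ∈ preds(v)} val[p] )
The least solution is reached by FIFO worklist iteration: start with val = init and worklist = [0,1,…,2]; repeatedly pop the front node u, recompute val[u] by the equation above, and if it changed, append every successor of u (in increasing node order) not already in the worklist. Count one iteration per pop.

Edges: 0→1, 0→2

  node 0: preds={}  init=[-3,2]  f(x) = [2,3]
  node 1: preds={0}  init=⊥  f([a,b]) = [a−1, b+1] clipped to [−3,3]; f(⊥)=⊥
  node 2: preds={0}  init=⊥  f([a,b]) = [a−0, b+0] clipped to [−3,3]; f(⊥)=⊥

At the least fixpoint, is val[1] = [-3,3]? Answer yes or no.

yes

Worklist (3 pops):
  #1 pop 0: in=⊥ → [-3,3] (was [-3,2]); enqueue []
  #2 pop 1: in=[-3,3] → [-3,3] (was ⊥); enqueue []
  #3 pop 2: in=[-3,3] → [-3,3] (was ⊥); enqueue []

Fixpoint:
  val[0] = [-3,3]
  val[1] = [-3,3]
  val[2] = [-3,3]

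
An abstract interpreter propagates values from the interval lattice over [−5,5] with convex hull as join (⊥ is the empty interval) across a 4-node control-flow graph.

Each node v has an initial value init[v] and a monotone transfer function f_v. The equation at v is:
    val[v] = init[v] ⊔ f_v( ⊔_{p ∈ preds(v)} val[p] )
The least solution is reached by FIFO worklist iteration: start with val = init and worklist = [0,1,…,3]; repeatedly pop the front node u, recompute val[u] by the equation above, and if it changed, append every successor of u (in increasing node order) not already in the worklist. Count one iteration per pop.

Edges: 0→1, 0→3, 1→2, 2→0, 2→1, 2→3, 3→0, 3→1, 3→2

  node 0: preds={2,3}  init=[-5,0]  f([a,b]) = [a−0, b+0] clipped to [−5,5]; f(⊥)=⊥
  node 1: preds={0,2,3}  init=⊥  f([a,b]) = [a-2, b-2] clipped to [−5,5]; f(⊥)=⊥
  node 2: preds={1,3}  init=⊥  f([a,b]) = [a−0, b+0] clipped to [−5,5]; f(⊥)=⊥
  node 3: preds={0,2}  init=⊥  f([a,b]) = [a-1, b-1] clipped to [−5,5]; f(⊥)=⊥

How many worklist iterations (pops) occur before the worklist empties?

10

Worklist (10 pops):
  #1 pop 0: in=⊥ → [-5,0] (no change)
  #2 pop 1: in=[-5,0] → [-5,-2] (was ⊥); enqueue []
  #3 pop 2: in=[-5,-2] → [-5,-2] (was ⊥); enqueue [0,1]
  #4 pop 3: in=[-5,0] → [-5,-1] (was ⊥); enqueue [2]
  #5 pop 0: in=[-5,-1] → [-5,0] (no change)
  #6 pop 1: in=[-5,0] → [-5,-2] (no change)
  #7 pop 2: in=[-5,-1] → [-5,-1] (was [-5,-2]); enqueue [0,1,3]
  #8 pop 0: in=[-5,-1] → [-5,0] (no change)
  #9 pop 1: in=[-5,0] → [-5,-2] (no change)
  #10 pop 3: in=[-5,0] → [-5,-1] (no change)

Fixpoint:
  val[0] = [-5,0]
  val[1] = [-5,-2]
  val[2] = [-5,-1]
  val[3] = [-5,-1]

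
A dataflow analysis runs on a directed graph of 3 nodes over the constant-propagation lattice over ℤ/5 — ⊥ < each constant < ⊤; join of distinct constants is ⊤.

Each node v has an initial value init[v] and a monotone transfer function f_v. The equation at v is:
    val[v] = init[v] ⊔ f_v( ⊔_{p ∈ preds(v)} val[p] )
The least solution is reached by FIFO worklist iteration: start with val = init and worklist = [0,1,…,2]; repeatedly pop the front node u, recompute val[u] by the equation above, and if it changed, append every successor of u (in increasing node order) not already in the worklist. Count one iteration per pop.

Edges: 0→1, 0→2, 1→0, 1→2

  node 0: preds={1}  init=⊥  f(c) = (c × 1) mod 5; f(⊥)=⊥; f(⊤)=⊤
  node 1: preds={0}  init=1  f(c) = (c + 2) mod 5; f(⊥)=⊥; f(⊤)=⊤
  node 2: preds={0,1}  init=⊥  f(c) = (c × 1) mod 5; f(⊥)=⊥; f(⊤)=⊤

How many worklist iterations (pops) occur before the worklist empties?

Trace (6 dequeues):
  [1] u=0 | in 1 | out 1 | prev ⊥ | push {}
  [2] u=1 | in 1 | out ⊤ | prev 1 | push {0}
  [3] u=2 | in ⊤ | out ⊤ | prev ⊥ | push {}
  [4] u=0 | in ⊤ | out ⊤ | prev 1 | push {1,2}
  [5] u=1 | in ⊤ | out ⊤ | ==
  [6] u=2 | in ⊤ | out ⊤ | ==

Converged values:
  [0] ⊤
  [1] ⊤
  [2] ⊤

6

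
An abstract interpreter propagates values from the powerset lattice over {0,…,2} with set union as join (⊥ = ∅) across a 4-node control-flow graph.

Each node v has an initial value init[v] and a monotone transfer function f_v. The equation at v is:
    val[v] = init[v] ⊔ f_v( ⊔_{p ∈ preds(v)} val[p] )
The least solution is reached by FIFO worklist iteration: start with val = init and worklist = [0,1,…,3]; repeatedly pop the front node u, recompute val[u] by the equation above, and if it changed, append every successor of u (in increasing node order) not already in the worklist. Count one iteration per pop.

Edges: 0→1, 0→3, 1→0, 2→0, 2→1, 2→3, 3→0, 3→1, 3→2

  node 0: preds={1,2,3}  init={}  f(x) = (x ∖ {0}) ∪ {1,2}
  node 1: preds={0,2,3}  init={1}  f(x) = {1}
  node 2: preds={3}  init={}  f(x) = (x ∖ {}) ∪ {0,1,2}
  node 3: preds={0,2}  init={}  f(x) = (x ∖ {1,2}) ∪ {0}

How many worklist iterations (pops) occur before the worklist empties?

7

Worklist (7 pops):
  #1 pop 0: in={1} → {1,2} (was {}); enqueue []
  #2 pop 1: in={1,2} → {1} (no change)
  #3 pop 2: in={} → {0,1,2} (was {}); enqueue [0,1]
  #4 pop 3: in={0,1,2} → {0} (was {}); enqueue [2]
  #5 pop 0: in={0,1,2} → {1,2} (no change)
  #6 pop 1: in={0,1,2} → {1} (no change)
  #7 pop 2: in={0} → {0,1,2} (no change)

Fixpoint:
  val[0] = {1,2}
  val[1] = {1}
  val[2] = {0,1,2}
  val[3] = {0}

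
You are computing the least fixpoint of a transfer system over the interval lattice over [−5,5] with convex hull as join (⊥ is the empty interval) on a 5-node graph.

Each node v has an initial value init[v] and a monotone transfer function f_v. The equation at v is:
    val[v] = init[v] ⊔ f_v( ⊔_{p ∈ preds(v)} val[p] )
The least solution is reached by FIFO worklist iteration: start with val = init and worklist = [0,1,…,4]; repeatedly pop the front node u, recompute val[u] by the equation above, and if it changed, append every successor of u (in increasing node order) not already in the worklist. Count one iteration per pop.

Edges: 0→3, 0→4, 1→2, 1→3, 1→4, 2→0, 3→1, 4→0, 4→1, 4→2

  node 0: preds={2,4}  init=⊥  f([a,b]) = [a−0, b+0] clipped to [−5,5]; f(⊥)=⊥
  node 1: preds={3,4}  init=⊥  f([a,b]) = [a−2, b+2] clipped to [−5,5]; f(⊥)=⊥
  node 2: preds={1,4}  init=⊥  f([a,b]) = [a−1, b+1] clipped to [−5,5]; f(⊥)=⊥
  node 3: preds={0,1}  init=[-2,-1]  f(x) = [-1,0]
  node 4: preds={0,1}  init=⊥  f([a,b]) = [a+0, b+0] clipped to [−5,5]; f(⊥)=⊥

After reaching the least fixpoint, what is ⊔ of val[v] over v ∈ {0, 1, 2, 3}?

[-5,5]

Trace (20 dequeues):
  [1] u=0 | in ⊥ | out ⊥ | ==
  [2] u=1 | in [-2,-1] | out [-4,1] | prev ⊥ | push {}
  [3] u=2 | in [-4,1] | out [-5,2] | prev ⊥ | push {0}
  [4] u=3 | in [-4,1] | out [-2,0] | prev [-2,-1] | push {1}
  [5] u=4 | in [-4,1] | out [-4,1] | prev ⊥ | push {2}
  [6] u=0 | in [-5,2] | out [-5,2] | prev ⊥ | push {3,4}
  [7] u=1 | in [-4,1] | out [-5,3] | prev [-4,1] | push {}
  [8] u=2 | in [-5,3] | out [-5,4] | prev [-5,2] | push {0}
  [9] u=3 | in [-5,3] | out [-2,0] | ==
  [10] u=4 | in [-5,3] | out [-5,3] | prev [-4,1] | push {1,2}
  [11] u=0 | in [-5,4] | out [-5,4] | prev [-5,2] | push {3,4}
  [12] u=1 | in [-5,3] | out [-5,5] | prev [-5,3] | push {}
  [13] u=2 | in [-5,5] | out [-5,5] | prev [-5,4] | push {0}
  [14] u=3 | in [-5,5] | out [-2,0] | ==
  [15] u=4 | in [-5,5] | out [-5,5] | prev [-5,3] | push {1,2}
  [16] u=0 | in [-5,5] | out [-5,5] | prev [-5,4] | push {3,4}
  [17] u=1 | in [-5,5] | out [-5,5] | ==
  [18] u=2 | in [-5,5] | out [-5,5] | ==
  [19] u=3 | in [-5,5] | out [-2,0] | ==
  [20] u=4 | in [-5,5] | out [-5,5] | ==

Converged values:
  [0] [-5,5]
  [1] [-5,5]
  [2] [-5,5]
  [3] [-2,0]
  [4] [-5,5]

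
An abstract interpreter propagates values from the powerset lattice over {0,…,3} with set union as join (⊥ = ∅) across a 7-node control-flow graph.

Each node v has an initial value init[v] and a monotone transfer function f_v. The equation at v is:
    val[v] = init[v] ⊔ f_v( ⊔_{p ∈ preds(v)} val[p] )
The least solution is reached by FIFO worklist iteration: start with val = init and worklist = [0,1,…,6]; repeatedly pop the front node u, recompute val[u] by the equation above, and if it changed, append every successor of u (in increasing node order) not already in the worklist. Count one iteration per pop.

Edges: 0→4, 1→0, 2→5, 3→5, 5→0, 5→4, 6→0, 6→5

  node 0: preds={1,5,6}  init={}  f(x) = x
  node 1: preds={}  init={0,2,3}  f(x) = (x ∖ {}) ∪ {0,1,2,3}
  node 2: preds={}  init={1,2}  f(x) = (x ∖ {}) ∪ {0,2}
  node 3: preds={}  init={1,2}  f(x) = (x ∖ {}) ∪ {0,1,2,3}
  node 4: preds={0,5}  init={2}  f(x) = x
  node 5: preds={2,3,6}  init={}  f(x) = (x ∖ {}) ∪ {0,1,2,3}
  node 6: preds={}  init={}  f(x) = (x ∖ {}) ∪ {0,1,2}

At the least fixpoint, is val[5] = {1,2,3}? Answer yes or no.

Iteration log — 10 steps:
  step 1. node 0  ⊔preds={0,2,3}  new={0,2,3}  old={}  +wl: 
  step 2. node 1  ⊔preds={}  new={0,1,2,3}  old={0,2,3}  +wl: 0
  step 3. node 2  ⊔preds={}  new={0,1,2}  old={1,2}  +wl: 
  step 4. node 3  ⊔preds={}  new={0,1,2,3}  old={1,2}  +wl: 
  step 5. node 4  ⊔preds={0,2,3}  new={0,2,3}  old={2}  +wl: 
  step 6. node 5  ⊔preds={0,1,2,3}  new={0,1,2,3}  old={}  +wl: 4
  step 7. node 6  ⊔preds={}  new={0,1,2}  old={}  +wl: 5
  step 8. node 0  ⊔preds={0,1,2,3}  new={0,1,2,3}  old={0,2,3}  +wl: 
  step 9. node 4  ⊔preds={0,1,2,3}  new={0,1,2,3}  old={0,2,3}  +wl: 
  step 10. node 5  ⊔preds={0,1,2,3}  new={0,1,2,3}  stable

Least fixpoint reached:
  node 0: {0,1,2,3}
  node 1: {0,1,2,3}
  node 2: {0,1,2}
  node 3: {0,1,2,3}
  node 4: {0,1,2,3}
  node 5: {0,1,2,3}
  node 6: {0,1,2}

no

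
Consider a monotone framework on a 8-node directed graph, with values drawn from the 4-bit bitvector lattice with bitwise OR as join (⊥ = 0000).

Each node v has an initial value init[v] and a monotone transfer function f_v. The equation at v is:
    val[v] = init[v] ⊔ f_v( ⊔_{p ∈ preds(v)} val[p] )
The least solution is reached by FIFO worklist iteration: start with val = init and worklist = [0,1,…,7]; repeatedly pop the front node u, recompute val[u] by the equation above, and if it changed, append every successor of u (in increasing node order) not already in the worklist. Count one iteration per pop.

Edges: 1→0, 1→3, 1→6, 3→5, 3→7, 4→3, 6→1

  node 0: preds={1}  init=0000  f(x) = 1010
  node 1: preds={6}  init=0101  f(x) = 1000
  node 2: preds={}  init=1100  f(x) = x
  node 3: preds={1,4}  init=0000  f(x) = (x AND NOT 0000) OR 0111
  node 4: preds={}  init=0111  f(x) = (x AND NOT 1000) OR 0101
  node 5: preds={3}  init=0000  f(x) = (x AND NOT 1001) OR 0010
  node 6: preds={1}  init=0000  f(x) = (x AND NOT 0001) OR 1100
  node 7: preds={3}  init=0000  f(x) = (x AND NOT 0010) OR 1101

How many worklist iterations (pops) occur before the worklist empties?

10

Iteration log — 10 steps:
  step 1. node 0  ⊔preds=0101  new=1010  old=0000  +wl: 
  step 2. node 1  ⊔preds=0000  new=1101  old=0101  +wl: 0
  step 3. node 2  ⊔preds=0000  new=1100  stable
  step 4. node 3  ⊔preds=1111  new=1111  old=0000  +wl: 
  step 5. node 4  ⊔preds=0000  new=0111  stable
  step 6. node 5  ⊔preds=1111  new=0110  old=0000  +wl: 
  step 7. node 6  ⊔preds=1101  new=1100  old=0000  +wl: 1
  step 8. node 7  ⊔preds=1111  new=1101  old=0000  +wl: 
  step 9. node 0  ⊔preds=1101  new=1010  stable
  step 10. node 1  ⊔preds=1100  new=1101  stable

Least fixpoint reached:
  node 0: 1010
  node 1: 1101
  node 2: 1100
  node 3: 1111
  node 4: 0111
  node 5: 0110
  node 6: 1100
  node 7: 1101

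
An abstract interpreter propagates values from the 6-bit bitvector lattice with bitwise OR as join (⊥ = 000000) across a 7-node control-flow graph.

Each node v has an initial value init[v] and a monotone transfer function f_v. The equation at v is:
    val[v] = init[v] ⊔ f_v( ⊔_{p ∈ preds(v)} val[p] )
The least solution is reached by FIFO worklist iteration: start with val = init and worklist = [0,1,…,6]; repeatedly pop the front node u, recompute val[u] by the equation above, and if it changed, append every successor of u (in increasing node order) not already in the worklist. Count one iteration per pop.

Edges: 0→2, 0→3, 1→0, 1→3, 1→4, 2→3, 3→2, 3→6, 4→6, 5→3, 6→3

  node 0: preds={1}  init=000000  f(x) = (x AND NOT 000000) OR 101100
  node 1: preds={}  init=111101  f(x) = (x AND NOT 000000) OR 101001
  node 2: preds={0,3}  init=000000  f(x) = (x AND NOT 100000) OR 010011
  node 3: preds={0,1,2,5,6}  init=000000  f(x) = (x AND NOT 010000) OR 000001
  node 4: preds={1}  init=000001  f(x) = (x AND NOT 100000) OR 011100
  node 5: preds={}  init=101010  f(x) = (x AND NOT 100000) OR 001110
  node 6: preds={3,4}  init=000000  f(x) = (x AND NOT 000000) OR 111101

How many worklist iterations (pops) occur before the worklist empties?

Iteration log — 9 steps:
  step 1. node 0  ⊔preds=111101  new=111101  old=000000  +wl: 
  step 2. node 1  ⊔preds=000000  new=111101  stable
  step 3. node 2  ⊔preds=111101  new=011111  old=000000  +wl: 
  step 4. node 3  ⊔preds=111111  new=101111  old=000000  +wl: 2
  step 5. node 4  ⊔preds=111101  new=011101  old=000001  +wl: 
  step 6. node 5  ⊔preds=000000  new=101110  old=101010  +wl: 3
  step 7. node 6  ⊔preds=111111  new=111111  old=000000  +wl: 
  step 8. node 2  ⊔preds=111111  new=011111  stable
  step 9. node 3  ⊔preds=111111  new=101111  stable

Least fixpoint reached:
  node 0: 111101
  node 1: 111101
  node 2: 011111
  node 3: 101111
  node 4: 011101
  node 5: 101110
  node 6: 111111

9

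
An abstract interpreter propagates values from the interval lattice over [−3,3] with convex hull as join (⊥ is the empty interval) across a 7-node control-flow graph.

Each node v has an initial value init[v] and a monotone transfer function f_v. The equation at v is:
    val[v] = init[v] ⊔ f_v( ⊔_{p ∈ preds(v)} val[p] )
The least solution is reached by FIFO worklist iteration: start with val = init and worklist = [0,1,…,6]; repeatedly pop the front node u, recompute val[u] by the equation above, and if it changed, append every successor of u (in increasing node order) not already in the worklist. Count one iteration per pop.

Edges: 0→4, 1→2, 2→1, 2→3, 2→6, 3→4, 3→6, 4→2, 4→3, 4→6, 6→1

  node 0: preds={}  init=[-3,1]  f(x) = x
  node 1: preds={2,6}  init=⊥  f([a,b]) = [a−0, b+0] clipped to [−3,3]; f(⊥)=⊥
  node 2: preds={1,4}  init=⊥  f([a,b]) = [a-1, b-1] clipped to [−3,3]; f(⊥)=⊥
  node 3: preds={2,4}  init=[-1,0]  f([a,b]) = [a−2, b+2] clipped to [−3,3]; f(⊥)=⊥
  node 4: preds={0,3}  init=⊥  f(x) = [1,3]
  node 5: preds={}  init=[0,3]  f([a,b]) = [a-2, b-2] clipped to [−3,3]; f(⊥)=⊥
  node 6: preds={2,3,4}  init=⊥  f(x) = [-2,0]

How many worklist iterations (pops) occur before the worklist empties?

18

Iteration log — 18 steps:
  step 1. node 0  ⊔preds=⊥  new=[-3,1]  stable
  step 2. node 1  ⊔preds=⊥  new=⊥  stable
  step 3. node 2  ⊔preds=⊥  new=⊥  stable
  step 4. node 3  ⊔preds=⊥  new=[-1,0]  stable
  step 5. node 4  ⊔preds=[-3,1]  new=[1,3]  old=⊥  +wl: 2,3
  step 6. node 5  ⊔preds=⊥  new=[0,3]  stable
  step 7. node 6  ⊔preds=[-1,3]  new=[-2,0]  old=⊥  +wl: 1
  step 8. node 2  ⊔preds=[1,3]  new=[0,2]  old=⊥  +wl: 6
  step 9. node 3  ⊔preds=[0,3]  new=[-2,3]  old=[-1,0]  +wl: 4
  step 10. node 1  ⊔preds=[-2,2]  new=[-2,2]  old=⊥  +wl: 2
  step 11. node 6  ⊔preds=[-2,3]  new=[-2,0]  stable
  step 12. node 4  ⊔preds=[-3,3]  new=[1,3]  stable
  step 13. node 2  ⊔preds=[-2,3]  new=[-3,2]  old=[0,2]  +wl: 1,3,6
  step 14. node 1  ⊔preds=[-3,2]  new=[-3,2]  old=[-2,2]  +wl: 2
  step 15. node 3  ⊔preds=[-3,3]  new=[-3,3]  old=[-2,3]  +wl: 4
  step 16. node 6  ⊔preds=[-3,3]  new=[-2,0]  stable
  step 17. node 2  ⊔preds=[-3,3]  new=[-3,2]  stable
  step 18. node 4  ⊔preds=[-3,3]  new=[1,3]  stable

Least fixpoint reached:
  node 0: [-3,1]
  node 1: [-3,2]
  node 2: [-3,2]
  node 3: [-3,3]
  node 4: [1,3]
  node 5: [0,3]
  node 6: [-2,0]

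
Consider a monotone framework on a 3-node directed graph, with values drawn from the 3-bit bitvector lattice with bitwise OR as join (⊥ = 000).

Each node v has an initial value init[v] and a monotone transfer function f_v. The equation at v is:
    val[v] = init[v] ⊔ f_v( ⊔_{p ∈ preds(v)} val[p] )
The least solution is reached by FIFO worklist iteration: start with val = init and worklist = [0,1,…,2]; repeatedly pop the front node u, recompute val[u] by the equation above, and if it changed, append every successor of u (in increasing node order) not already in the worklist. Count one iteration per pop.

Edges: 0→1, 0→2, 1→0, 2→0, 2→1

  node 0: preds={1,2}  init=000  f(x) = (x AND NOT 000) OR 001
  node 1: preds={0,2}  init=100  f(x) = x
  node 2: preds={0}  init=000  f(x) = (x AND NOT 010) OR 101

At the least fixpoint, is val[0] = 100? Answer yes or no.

Iteration log — 5 steps:
  step 1. node 0  ⊔preds=100  new=101  old=000  +wl: 
  step 2. node 1  ⊔preds=101  new=101  old=100  +wl: 0
  step 3. node 2  ⊔preds=101  new=101  old=000  +wl: 1
  step 4. node 0  ⊔preds=101  new=101  stable
  step 5. node 1  ⊔preds=101  new=101  stable

Least fixpoint reached:
  node 0: 101
  node 1: 101
  node 2: 101

no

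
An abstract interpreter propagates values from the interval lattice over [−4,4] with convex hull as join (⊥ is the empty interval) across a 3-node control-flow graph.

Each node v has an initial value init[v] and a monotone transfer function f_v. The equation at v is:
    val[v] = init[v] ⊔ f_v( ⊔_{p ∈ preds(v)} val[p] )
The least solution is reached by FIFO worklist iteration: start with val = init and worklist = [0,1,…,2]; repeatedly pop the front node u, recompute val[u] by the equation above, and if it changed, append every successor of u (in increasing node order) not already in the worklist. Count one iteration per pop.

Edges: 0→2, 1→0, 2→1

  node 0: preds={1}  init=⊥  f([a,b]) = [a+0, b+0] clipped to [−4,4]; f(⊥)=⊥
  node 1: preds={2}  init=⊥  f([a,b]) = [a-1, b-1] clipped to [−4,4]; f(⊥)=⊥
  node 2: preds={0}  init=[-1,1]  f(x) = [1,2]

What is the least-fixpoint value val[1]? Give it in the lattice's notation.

Iteration log — 8 steps:
  step 1. node 0  ⊔preds=⊥  new=⊥  stable
  step 2. node 1  ⊔preds=[-1,1]  new=[-2,0]  old=⊥  +wl: 0
  step 3. node 2  ⊔preds=⊥  new=[-1,2]  old=[-1,1]  +wl: 1
  step 4. node 0  ⊔preds=[-2,0]  new=[-2,0]  old=⊥  +wl: 2
  step 5. node 1  ⊔preds=[-1,2]  new=[-2,1]  old=[-2,0]  +wl: 0
  step 6. node 2  ⊔preds=[-2,0]  new=[-1,2]  stable
  step 7. node 0  ⊔preds=[-2,1]  new=[-2,1]  old=[-2,0]  +wl: 2
  step 8. node 2  ⊔preds=[-2,1]  new=[-1,2]  stable

Least fixpoint reached:
  node 0: [-2,1]
  node 1: [-2,1]
  node 2: [-1,2]

[-2,1]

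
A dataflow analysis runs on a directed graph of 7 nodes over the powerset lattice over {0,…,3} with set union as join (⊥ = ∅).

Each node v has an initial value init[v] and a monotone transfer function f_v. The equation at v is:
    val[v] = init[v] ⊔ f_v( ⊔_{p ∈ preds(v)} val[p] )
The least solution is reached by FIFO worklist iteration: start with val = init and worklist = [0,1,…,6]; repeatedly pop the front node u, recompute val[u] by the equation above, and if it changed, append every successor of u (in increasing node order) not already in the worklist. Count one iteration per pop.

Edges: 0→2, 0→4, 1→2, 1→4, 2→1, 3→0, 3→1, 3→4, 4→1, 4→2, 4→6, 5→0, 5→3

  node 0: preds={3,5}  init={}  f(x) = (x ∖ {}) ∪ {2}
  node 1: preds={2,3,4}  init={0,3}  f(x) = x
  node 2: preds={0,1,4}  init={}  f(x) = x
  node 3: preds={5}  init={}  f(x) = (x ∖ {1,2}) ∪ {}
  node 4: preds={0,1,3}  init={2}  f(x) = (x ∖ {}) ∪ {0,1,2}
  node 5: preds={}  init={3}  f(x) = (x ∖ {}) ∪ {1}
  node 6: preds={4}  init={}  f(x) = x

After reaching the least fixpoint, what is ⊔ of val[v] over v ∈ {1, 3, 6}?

{0,1,2,3}

Iteration log — 13 steps:
  step 1. node 0  ⊔preds={3}  new={2,3}  old={}  +wl: 
  step 2. node 1  ⊔preds={2}  new={0,2,3}  old={0,3}  +wl: 
  step 3. node 2  ⊔preds={0,2,3}  new={0,2,3}  old={}  +wl: 1
  step 4. node 3  ⊔preds={3}  new={3}  old={}  +wl: 0
  step 5. node 4  ⊔preds={0,2,3}  new={0,1,2,3}  old={2}  +wl: 2
  step 6. node 5  ⊔preds={}  new={1,3}  old={3}  +wl: 3
  step 7. node 6  ⊔preds={0,1,2,3}  new={0,1,2,3}  old={}  +wl: 
  step 8. node 1  ⊔preds={0,1,2,3}  new={0,1,2,3}  old={0,2,3}  +wl: 4
  step 9. node 0  ⊔preds={1,3}  new={1,2,3}  old={2,3}  +wl: 
  step 10. node 2  ⊔preds={0,1,2,3}  new={0,1,2,3}  old={0,2,3}  +wl: 1
  step 11. node 3  ⊔preds={1,3}  new={3}  stable
  step 12. node 4  ⊔preds={0,1,2,3}  new={0,1,2,3}  stable
  step 13. node 1  ⊔preds={0,1,2,3}  new={0,1,2,3}  stable

Least fixpoint reached:
  node 0: {1,2,3}
  node 1: {0,1,2,3}
  node 2: {0,1,2,3}
  node 3: {3}
  node 4: {0,1,2,3}
  node 5: {1,3}
  node 6: {0,1,2,3}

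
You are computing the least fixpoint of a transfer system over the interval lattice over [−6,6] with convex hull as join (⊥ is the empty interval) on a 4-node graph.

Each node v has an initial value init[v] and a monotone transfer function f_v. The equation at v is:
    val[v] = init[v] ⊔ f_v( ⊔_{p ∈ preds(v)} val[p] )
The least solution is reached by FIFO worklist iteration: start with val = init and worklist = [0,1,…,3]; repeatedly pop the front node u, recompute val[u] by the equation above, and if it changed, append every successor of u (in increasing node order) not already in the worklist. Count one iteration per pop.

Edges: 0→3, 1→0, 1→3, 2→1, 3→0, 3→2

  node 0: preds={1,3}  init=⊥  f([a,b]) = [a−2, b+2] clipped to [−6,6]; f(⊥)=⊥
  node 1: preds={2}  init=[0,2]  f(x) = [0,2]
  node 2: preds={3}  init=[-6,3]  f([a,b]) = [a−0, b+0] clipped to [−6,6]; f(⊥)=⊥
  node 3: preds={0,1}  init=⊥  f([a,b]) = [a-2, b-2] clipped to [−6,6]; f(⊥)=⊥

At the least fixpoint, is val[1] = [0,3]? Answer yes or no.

Iteration log — 9 steps:
  step 1. node 0  ⊔preds=[0,2]  new=[-2,4]  old=⊥  +wl: 
  step 2. node 1  ⊔preds=[-6,3]  new=[0,2]  stable
  step 3. node 2  ⊔preds=⊥  new=[-6,3]  stable
  step 4. node 3  ⊔preds=[-2,4]  new=[-4,2]  old=⊥  +wl: 0,2
  step 5. node 0  ⊔preds=[-4,2]  new=[-6,4]  old=[-2,4]  +wl: 3
  step 6. node 2  ⊔preds=[-4,2]  new=[-6,3]  stable
  step 7. node 3  ⊔preds=[-6,4]  new=[-6,2]  old=[-4,2]  +wl: 0,2
  step 8. node 0  ⊔preds=[-6,2]  new=[-6,4]  stable
  step 9. node 2  ⊔preds=[-6,2]  new=[-6,3]  stable

Least fixpoint reached:
  node 0: [-6,4]
  node 1: [0,2]
  node 2: [-6,3]
  node 3: [-6,2]

no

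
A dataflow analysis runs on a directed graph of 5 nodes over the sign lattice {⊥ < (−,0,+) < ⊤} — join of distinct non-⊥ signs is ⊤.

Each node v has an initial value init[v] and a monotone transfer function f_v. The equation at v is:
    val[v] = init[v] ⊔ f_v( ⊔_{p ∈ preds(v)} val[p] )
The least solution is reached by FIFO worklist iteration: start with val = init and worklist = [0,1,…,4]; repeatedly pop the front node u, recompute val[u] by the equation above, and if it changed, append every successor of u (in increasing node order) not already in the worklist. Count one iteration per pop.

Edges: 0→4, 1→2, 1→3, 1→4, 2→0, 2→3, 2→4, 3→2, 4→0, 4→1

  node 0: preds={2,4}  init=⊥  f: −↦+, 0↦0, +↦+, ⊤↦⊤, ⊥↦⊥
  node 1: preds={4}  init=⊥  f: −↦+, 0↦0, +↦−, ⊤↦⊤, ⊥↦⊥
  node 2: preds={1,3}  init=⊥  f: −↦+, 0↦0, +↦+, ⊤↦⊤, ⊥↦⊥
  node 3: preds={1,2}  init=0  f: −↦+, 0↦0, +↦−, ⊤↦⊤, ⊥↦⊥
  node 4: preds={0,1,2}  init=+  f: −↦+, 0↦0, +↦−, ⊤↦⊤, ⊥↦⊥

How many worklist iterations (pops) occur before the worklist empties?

Worklist (11 pops):
  #1 pop 0: in=+ → + (was ⊥); enqueue []
  #2 pop 1: in=+ → − (was ⊥); enqueue []
  #3 pop 2: in=⊤ → ⊤ (was ⊥); enqueue [0]
  #4 pop 3: in=⊤ → ⊤ (was 0); enqueue [2]
  #5 pop 4: in=⊤ → ⊤ (was +); enqueue [1]
  #6 pop 0: in=⊤ → ⊤ (was +); enqueue [4]
  #7 pop 2: in=⊤ → ⊤ (no change)
  #8 pop 1: in=⊤ → ⊤ (was −); enqueue [2,3]
  #9 pop 4: in=⊤ → ⊤ (no change)
  #10 pop 2: in=⊤ → ⊤ (no change)
  #11 pop 3: in=⊤ → ⊤ (no change)

Fixpoint:
  val[0] = ⊤
  val[1] = ⊤
  val[2] = ⊤
  val[3] = ⊤
  val[4] = ⊤

11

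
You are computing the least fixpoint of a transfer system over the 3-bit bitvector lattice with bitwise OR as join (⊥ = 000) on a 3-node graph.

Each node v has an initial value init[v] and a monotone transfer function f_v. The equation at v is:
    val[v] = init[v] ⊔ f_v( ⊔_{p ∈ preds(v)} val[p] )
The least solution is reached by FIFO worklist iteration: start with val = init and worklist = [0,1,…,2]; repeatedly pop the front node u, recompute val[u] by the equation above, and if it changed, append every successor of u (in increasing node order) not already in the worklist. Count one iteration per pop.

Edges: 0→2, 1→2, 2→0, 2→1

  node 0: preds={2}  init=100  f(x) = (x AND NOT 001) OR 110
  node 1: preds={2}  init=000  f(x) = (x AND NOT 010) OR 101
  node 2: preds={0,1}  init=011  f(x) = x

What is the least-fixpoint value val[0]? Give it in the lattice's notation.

110

Trace (5 dequeues):
  [1] u=0 | in 011 | out 110 | prev 100 | push {}
  [2] u=1 | in 011 | out 101 | prev 000 | push {}
  [3] u=2 | in 111 | out 111 | prev 011 | push {0,1}
  [4] u=0 | in 111 | out 110 | ==
  [5] u=1 | in 111 | out 101 | ==

Converged values:
  [0] 110
  [1] 101
  [2] 111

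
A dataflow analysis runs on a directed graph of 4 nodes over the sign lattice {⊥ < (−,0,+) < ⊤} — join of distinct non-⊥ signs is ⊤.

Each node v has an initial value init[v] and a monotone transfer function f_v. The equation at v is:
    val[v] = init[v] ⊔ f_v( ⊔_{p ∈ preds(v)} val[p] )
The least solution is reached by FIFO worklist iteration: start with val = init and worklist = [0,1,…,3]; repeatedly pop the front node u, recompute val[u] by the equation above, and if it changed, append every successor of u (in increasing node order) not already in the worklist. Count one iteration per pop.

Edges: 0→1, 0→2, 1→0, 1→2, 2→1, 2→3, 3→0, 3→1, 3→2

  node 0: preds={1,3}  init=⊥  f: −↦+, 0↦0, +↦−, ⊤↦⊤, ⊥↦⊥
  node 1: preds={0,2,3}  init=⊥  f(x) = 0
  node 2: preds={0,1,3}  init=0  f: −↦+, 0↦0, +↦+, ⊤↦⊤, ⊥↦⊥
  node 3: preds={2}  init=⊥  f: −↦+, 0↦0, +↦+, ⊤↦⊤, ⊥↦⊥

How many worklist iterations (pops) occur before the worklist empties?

Iteration log — 7 steps:
  step 1. node 0  ⊔preds=⊥  new=⊥  stable
  step 2. node 1  ⊔preds=0  new=0  old=⊥  +wl: 0
  step 3. node 2  ⊔preds=0  new=0  stable
  step 4. node 3  ⊔preds=0  new=0  old=⊥  +wl: 1,2
  step 5. node 0  ⊔preds=0  new=0  old=⊥  +wl: 
  step 6. node 1  ⊔preds=0  new=0  stable
  step 7. node 2  ⊔preds=0  new=0  stable

Least fixpoint reached:
  node 0: 0
  node 1: 0
  node 2: 0
  node 3: 0

7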